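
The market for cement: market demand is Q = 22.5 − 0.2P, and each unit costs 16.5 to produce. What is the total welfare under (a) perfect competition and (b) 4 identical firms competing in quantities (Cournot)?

Inverting demand: P = 112.5 − 5Q.
Perfect competition: P = MC = 16.5, so 112.5 − 5Q = 16.5 and Q = 19.2.
CS = ½·(112.5 − 16.5)·19.2 = 921.6; PS = (16.5 − 16.5)·19.2 = 0; TS = 921.6.
Cournot with 4 identical firms: the symmetric best-response condition is 112.5 − 25q = 16.5. Each firm produces q = 3.84, total output Q = 15.36, price P = 35.7.
CS = ½·(112.5 − 35.7)·15.36 = 589.824; PS = (35.7 − 16.5)·15.36 = 294.912; TS = 884.736.

Competition: TS = 921.6; Cournot: TS = 884.736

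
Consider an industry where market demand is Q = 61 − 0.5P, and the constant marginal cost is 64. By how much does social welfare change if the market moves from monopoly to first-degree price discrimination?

Social welfare rises by 210.25

Inverting demand: P = 122 − 2Q.
A monopolist chooses Q where MR = MC. MR = 122 − 4Q; setting this equal to 64 gives Q = 14.5 and P = 93.
CS = ½·(122 − 93)·14.5 = 210.25; PS = (93 − 64)·14.5 = 420.5; TS = 630.75.
With perfect price discrimination, output is the efficient level Q = 29 (where demand meets MC), but every buyer pays their willingness to pay: CS = 0 and PS = total surplus.
TS = 841 (equal to competitive TS).
Change in social welfare: 841 − 630.75 = 210.25.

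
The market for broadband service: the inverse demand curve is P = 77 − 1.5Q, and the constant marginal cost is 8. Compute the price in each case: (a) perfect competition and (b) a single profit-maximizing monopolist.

Competitive firms price at marginal cost: P = 8, giving Q = 46.
The monopolist equates marginal revenue to marginal cost: 77 − 3Q = 8, so Q = 23. From demand, P = 42.5.

Competition: P = 8; Monopoly: P = 42.5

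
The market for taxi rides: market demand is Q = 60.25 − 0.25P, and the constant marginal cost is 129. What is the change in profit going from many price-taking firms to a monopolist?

Profit rises by 784

Inverting demand: P = 241 − 4Q.
Perfect competition: P = MC = 129, so 241 − 4Q = 129 and Q = 28.
Profit = (129 − 129)·28 = 0.
A monopolist chooses Q where MR = MC. MR = 241 − 8Q; setting this equal to 129 gives Q = 14 and P = 185.
Profit = (185 − 129)·14 = 784.
Change in profit: 784 − 0 = 784.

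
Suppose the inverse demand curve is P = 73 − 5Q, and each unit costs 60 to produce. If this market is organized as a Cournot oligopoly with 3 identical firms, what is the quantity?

Q = 1.95

With 3 symmetric Cournot firms, each firm's FOC gives 73 − 20q = 60, so q = 0.65, Q = 3·0.65 = 1.95, and P = 63.25.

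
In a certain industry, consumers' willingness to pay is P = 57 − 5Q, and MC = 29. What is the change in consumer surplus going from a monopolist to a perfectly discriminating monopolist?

Consumer surplus falls by 19.6

Monopoly sets MR = MC: 57 − 10Q = 29 ⇒ Q = 2.8, P = 57 − 5·2.8 = 43.
CS = ½·(57 − 43)·2.8 = 19.6.
Under first-degree price discrimination the firm charges each unit its demand price and produces up to where P = MC, i.e. Q = 5.6. Consumer surplus is zero; producer surplus equals total surplus.
CS = 0.
Change in consumer surplus: 0 − 19.6 = −19.6.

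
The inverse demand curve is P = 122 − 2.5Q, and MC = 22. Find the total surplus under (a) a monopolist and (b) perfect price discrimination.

Monopoly sets MR = MC: 122 − 5Q = 22 ⇒ Q = 20, P = 122 − 2.5·20 = 72.
CS = ½·(122 − 72)·20 = 500; PS = (72 − 22)·20 = 1000; TS = 1500.
With perfect price discrimination, output is the efficient level Q = 40 (where demand meets MC), but every buyer pays their willingness to pay: CS = 0 and PS = total surplus.
TS = 2000 (equal to competitive TS).

Monopoly: TS = 1500; Perfect PD: TS = 2000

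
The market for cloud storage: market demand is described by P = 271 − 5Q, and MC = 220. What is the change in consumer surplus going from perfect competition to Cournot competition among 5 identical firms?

Consumer surplus falls by 79.475

Competitive firms price at marginal cost: P = 220, giving Q = 10.2.
CS = ½·(271 − 220)·10.2 = 260.1.
With 5 symmetric Cournot firms, each firm's FOC gives 271 − 30q = 220, so q = 1.7, Q = 5·1.7 = 8.5, and P = 228.5.
CS = ½·(271 − 228.5)·8.5 = 180.625.
Change in consumer surplus: 180.625 − 260.1 = −79.475.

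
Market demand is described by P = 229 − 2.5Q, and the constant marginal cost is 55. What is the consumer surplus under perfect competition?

CS = 6055.2

Under competition P = MC = 55, so Q = (229 − 55)/2.5 = 69.6.
CS = ½·(229 − 55)·69.6 = 6055.2.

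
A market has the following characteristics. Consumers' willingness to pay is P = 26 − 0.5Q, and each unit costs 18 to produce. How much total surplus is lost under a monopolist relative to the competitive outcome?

Under competition P = MC = 18, so Q = (26 − 18)/0.5 = 16.
The monopolist equates marginal revenue to marginal cost: 26 − Q = 18, so Q = 8. From demand, P = 22.
DWL is the triangle between Q = 8 and Q = 16: ½·(16 − 8)·(22 − 18) = 16.

DWL = 16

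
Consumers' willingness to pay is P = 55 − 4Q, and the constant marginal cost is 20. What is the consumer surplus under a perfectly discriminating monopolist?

A perfectly discriminating monopolist sells every unit with P(Q) ≥ MC(Q), so output equals the competitive quantity Q = 8.75. Each buyer pays their reservation price, so CS = 0 and the firm captures all surplus.
CS = 0.

CS = 0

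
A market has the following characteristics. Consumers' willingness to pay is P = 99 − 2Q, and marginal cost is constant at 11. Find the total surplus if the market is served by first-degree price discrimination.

TS = 1936

A perfectly discriminating monopolist sells every unit with P(Q) ≥ MC(Q), so output equals the competitive quantity Q = 44. Each buyer pays their reservation price, so CS = 0 and the firm captures all surplus.
TS = 1936 (equal to competitive TS).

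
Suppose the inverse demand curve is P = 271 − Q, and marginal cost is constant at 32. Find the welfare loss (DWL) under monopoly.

Under competition P = MC = 32, so Q = (271 − 32)/1 = 239.
Monopoly sets MR = MC: 271 − 2Q = 32 ⇒ Q = 119.5, P = 271 − 119.5 = 151.5.
DWL is the triangle between Q = 119.5 and Q = 239: ½·(239 − 119.5)·(151.5 − 32) = 7140.125.

DWL = 7140.125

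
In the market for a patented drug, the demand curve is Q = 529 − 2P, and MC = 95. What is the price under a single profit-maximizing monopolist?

Inverting demand: P = 264.5 − 0.5Q.
Monopoly sets MR = MC: 264.5 − Q = 95 ⇒ Q = 169.5, P = 264.5 − 0.5·169.5 = 179.75.

P = 179.75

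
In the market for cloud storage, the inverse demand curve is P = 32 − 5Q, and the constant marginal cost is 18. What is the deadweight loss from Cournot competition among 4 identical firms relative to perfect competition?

DWL = 0.784

Perfect competition: P = MC = 18, so 32 − 5Q = 18 and Q = 2.8.
In a 4-firm Cournot equilibrium, symmetry and the first-order condition give q = (32 − 18)/(25) = 0.56. So Q = 2.24 and P = 20.8.
DWL is the triangle between Q = 2.24 and Q = 2.8: ½·(2.8 − 2.24)·(20.8 − 18) = 0.784.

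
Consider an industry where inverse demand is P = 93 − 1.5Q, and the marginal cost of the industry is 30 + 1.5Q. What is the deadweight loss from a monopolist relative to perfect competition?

Under competition P = MC: 93 − 1.5Q = 30 + 1.5Q ⇒ Q = 21, P = 61.5.
Monopoly sets MR = MC: 93 − 3Q = 30 + 1.5Q ⇒ Q = 14, P = 93 − 1.5·14 = 72.
CS = ½·(93 − 61.5)·21 = 330.75; PS = (61.5·21 − 30·21 − ½·1.5·21²) = 330.75; TS = 661.5.
CS = ½·(93 − 72)·14 = 147; PS = (72·14 − 30·14 − ½·1.5·14²) = 441; TS = 588.
DWL = 661.5 − 588 = 73.5.

DWL = 73.5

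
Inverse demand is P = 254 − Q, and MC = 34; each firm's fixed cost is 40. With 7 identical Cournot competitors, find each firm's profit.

Cournot with 7 identical firms: the symmetric best-response condition is 254 − 8q = 34. Each firm produces q = 27.5, total output Q = 192.5, price P = 61.5.
Each firm's profit = (61.5 − 34)·27.5 − 40 = 716.25.

π_i = 716.25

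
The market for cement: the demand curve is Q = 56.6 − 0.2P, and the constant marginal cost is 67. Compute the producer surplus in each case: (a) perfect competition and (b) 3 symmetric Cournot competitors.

Inverting demand: P = 283 − 5Q.
Competitive firms price at marginal cost: P = 67, giving Q = 43.2.
PS = (67 − 67)·43.2 = 0.
With 3 symmetric Cournot firms, each firm's FOC gives 283 − 20q = 67, so q = 10.8, Q = 3·10.8 = 32.4, and P = 121.
PS = (121 − 67)·32.4 = 1749.6.

Competition: PS = 0; Cournot: PS = 1749.6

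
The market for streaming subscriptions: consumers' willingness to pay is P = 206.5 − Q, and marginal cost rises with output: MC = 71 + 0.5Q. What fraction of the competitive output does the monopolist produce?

Monopoly sets MR = MC: 206.5 − 2Q = 71 + 0.5Q ⇒ Q = 54.2, P = 206.5 − 54.2 = 152.3.
Competitive equilibrium sets price equal to marginal cost: 206.5 − Q = 71 + 0.5Q, so Q = 271/3 and P = 697/6.
Ratio Q_m/Q_c = 54.2/(271/3) = 0.6.

Q_m/Q_c = 0.6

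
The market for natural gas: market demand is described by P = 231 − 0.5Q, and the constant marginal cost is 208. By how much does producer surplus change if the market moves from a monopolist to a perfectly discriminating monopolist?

PS rises by 264.5

Monopoly sets MR = MC: 231 − Q = 208 ⇒ Q = 23, P = 231 − 0.5·23 = 219.5.
PS = (219.5 − 208)·23 = 264.5.
With perfect price discrimination, output is the efficient level Q = 46 (where demand meets MC), but every buyer pays their willingness to pay: CS = 0 and PS = total surplus.
PS = ½·(231 − 208)·46 = 529.
Change in producer surplus: 529 − 264.5 = 264.5.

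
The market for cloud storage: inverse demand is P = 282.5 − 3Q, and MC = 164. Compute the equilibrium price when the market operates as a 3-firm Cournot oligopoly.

With 3 symmetric Cournot firms, each firm's FOC gives 282.5 − 12q = 164, so q = 9.875, Q = 3·9.875 = 29.625, and P = 193.625.

P = 193.625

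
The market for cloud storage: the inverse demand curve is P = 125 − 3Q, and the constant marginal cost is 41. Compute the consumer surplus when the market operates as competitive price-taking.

Competitive firms price at marginal cost: P = 41, giving Q = 28.
CS = ½·(125 − 41)·28 = 1176.

CS = 1176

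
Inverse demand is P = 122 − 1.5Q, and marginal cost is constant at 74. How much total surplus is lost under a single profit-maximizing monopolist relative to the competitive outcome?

DWL = 192

Perfect competition: P = MC = 74, so 122 − 1.5Q = 74 and Q = 32.
A monopolist chooses Q where MR = MC. MR = 122 − 3Q; setting this equal to 74 gives Q = 16 and P = 98.
DWL is the triangle between Q = 16 and Q = 32: ½·(32 − 16)·(98 − 74) = 192.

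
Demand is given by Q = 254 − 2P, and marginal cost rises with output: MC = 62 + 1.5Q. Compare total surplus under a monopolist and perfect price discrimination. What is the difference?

Inverting demand: P = 127 − 0.5Q.
The monopolist equates marginal revenue to marginal cost: 127 − Q = 62 + 1.5Q, so Q = 26. From demand, P = 114.
CS = ½·(127 − 114)·26 = 169; PS = (114·26 − 62·26 − ½·1.5·26²) = 845; TS = 1014.
Under first-degree price discrimination the firm charges each unit its demand price and produces up to where P = MC, i.e. Q = 32.5. Consumer surplus is zero; producer surplus equals total surplus.
TS = 1056.25 (equal to competitive TS).
Change in total surplus: 1056.25 − 1014 = 42.25.

TS rises by 42.25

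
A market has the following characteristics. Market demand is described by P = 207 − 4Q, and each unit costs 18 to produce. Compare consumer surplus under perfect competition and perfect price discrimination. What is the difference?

CS falls by 4465.125

Under competition P = MC = 18, so Q = (207 − 18)/4 = 47.25.
CS = ½·(207 − 18)·47.25 = 4465.125.
Under first-degree price discrimination the firm charges each unit its demand price and produces up to where P = MC, i.e. Q = 47.25. Consumer surplus is zero; producer surplus equals total surplus.
CS = 0.
Change in consumer surplus: 0 − 4465.125 = −4465.125.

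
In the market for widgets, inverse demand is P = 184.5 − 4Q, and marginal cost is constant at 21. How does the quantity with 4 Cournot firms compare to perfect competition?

Cournot: Q = 32.7; Competition: Q = 40.875

In a 4-firm Cournot equilibrium, symmetry and the first-order condition give q = (184.5 − 21)/(20) = 8.175. So Q = 32.7 and P = 53.7.
Under competition P = MC = 21, so Q = (184.5 − 21)/4 = 40.875.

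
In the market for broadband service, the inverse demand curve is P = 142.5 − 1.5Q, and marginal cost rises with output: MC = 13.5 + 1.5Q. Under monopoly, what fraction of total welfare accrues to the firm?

The monopolist equates marginal revenue to marginal cost: 142.5 − 3Q = 13.5 + 1.5Q, so Q = 86/3. From demand, P = 99.5.
CS = ½·(142.5 − 99.5)·86/3 = 1849/3.
PS = P·Q − VC(Q) = 99.5·86/3 − (13.5·86/3 + ½·1.5·(86/3)²) = 1849.
Share captured = PS/TS = 1849/(7396/3) = 0.75.

PS/TS = 0.75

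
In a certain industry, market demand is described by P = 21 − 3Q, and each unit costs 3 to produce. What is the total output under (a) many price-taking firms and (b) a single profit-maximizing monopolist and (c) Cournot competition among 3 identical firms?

Competitive firms price at marginal cost: P = 3, giving Q = 6.
A monopolist chooses Q where MR = MC. MR = 21 − 6Q; setting this equal to 3 gives Q = 3 and P = 12.
With 3 symmetric Cournot firms, each firm's FOC gives 21 − 12q = 3, so q = 1.5, Q = 3·1.5 = 4.5, and P = 7.5.

Competition: Q = 6; Monopoly: Q = 3; Cournot: Q = 4.5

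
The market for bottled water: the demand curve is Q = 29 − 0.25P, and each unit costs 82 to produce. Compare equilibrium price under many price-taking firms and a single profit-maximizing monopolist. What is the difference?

Equilibrium price rises by 17

Inverting demand: P = 116 − 4Q.
Perfect competition: P = MC = 82, so 116 − 4Q = 82 and Q = 8.5.
A monopolist chooses Q where MR = MC. MR = 116 − 8Q; setting this equal to 82 gives Q = 4.25 and P = 99.
Change in equilibrium price: 99 − 82 = 17.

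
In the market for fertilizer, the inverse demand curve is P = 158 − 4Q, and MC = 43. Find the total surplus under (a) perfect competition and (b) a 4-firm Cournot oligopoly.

Competition: TS = 1653.125; Cournot: TS = 1587

Under competition P = MC = 43, so Q = (158 − 43)/4 = 28.75.
CS = ½·(158 − 43)·28.75 = 1653.125; PS = (43 − 43)·28.75 = 0; TS = 1653.125.
Cournot with 4 identical firms: the symmetric best-response condition is 158 − 20q = 43. Each firm produces q = 5.75, total output Q = 23, price P = 66.
CS = ½·(158 − 66)·23 = 1058; PS = (66 − 43)·23 = 529; TS = 1587.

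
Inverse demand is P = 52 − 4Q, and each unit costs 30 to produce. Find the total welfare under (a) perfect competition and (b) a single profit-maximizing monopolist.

Competition: TS = 60.5; Monopoly: TS = 45.375

Under competition P = MC = 30, so Q = (52 − 30)/4 = 5.5.
CS = ½·(52 − 30)·5.5 = 60.5; PS = (30 − 30)·5.5 = 0; TS = 60.5.
Monopoly sets MR = MC: 52 − 8Q = 30 ⇒ Q = 2.75, P = 52 − 4·2.75 = 41.
CS = ½·(52 − 41)·2.75 = 15.125; PS = (41 − 30)·2.75 = 30.25; TS = 45.375.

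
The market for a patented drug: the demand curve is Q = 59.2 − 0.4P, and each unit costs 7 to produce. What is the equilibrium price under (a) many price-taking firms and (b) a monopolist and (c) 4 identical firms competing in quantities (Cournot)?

Competition: P = 7; Monopoly: P = 77.5; Cournot: P = 35.2

Inverting demand: P = 148 − 2.5Q.
Perfect competition: P = MC = 7, so 148 − 2.5Q = 7 and Q = 56.4.
A monopolist chooses Q where MR = MC. MR = 148 − 5Q; setting this equal to 7 gives Q = 28.2 and P = 77.5.
Cournot with 4 identical firms: the symmetric best-response condition is 148 − 12.5q = 7. Each firm produces q = 11.28, total output Q = 45.12, price P = 35.2.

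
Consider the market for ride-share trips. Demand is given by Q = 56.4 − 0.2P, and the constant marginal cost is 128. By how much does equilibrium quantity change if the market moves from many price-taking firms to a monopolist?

Inverting demand: P = 282 − 5Q.
Competitive firms price at marginal cost: P = 128, giving Q = 30.8.
Monopoly sets MR = MC: 282 − 10Q = 128 ⇒ Q = 15.4, P = 282 − 5·15.4 = 205.
Change in equilibrium quantity: 15.4 − 30.8 = −15.4.

Q falls by 15.4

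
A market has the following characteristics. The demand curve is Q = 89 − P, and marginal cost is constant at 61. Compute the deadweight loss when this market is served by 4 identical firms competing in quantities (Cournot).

DWL = 15.68

Inverting demand: P = 89 − Q.
Under competition P = MC = 61, so Q = (89 − 61)/1 = 28.
In a 4-firm Cournot equilibrium, symmetry and the first-order condition give q = (89 − 61)/(5) = 5.6. So Q = 22.4 and P = 66.6.
DWL is the triangle between Q = 22.4 and Q = 28: ½·(28 − 22.4)·(66.6 − 61) = 15.68.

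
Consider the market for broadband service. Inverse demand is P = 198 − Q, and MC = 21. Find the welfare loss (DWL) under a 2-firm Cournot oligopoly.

DWL = 1740.5

Under competition P = MC = 21, so Q = (198 − 21)/1 = 177.
With 2 symmetric Cournot firms, each firm's FOC gives 198 − 3q = 21, so q = 59, Q = 2·59 = 118, and P = 80.
DWL is the triangle between Q = 118 and Q = 177: ½·(177 − 118)·(80 − 21) = 1740.5.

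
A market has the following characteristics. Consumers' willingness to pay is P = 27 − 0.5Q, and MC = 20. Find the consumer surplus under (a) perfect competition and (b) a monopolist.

Under competition P = MC = 20, so Q = (27 − 20)/0.5 = 14.
CS = ½·(27 − 20)·14 = 49.
A monopolist chooses Q where MR = MC. MR = 27 − Q; setting this equal to 20 gives Q = 7 and P = 23.5.
CS = ½·(27 − 23.5)·7 = 12.25.

Competition: CS = 49; Monopoly: CS = 12.25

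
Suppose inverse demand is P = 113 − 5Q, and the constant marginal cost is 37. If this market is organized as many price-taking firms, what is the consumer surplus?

Under competition P = MC = 37, so Q = (113 − 37)/5 = 15.2.
CS = ½·(113 − 37)·15.2 = 577.6.

CS = 577.6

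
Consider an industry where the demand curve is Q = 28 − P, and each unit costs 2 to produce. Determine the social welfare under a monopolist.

TS = 253.5

Inverting demand: P = 28 − Q.
The monopolist equates marginal revenue to marginal cost: 28 − 2Q = 2, so Q = 13. From demand, P = 15.
CS = ½·(28 − 15)·13 = 84.5; PS = (15 − 2)·13 = 169; TS = 253.5.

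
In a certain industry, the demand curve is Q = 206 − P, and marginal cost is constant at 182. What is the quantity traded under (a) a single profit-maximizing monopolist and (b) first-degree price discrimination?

Inverting demand: P = 206 − Q.
Monopoly sets MR = MC: 206 − 2Q = 182 ⇒ Q = 12, P = 206 − 12 = 194.
A perfectly discriminating monopolist sells every unit with P(Q) ≥ MC(Q), so output equals the competitive quantity Q = 24. Each buyer pays their reservation price, so CS = 0 and the firm captures all surplus.

Monopoly: Q = 12; Perfect PD: Q = 24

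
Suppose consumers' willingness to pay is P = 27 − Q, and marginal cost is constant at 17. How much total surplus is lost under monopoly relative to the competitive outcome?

Perfect competition: P = MC = 17, so 27 − Q = 17 and Q = 10.
A monopolist chooses Q where MR = MC. MR = 27 − 2Q; setting this equal to 17 gives Q = 5 and P = 22.
DWL is the triangle between Q = 5 and Q = 10: ½·(10 − 5)·(22 − 17) = 12.5.

DWL = 12.5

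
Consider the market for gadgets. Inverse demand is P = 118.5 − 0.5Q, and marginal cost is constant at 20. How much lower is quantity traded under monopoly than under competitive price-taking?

Perfect competition: P = MC = 20, so 118.5 − 0.5Q = 20 and Q = 197.
The monopolist equates marginal revenue to marginal cost: 118.5 − Q = 20, so Q = 98.5. From demand, P = 69.25.
Change in quantity traded: 98.5 − 197 = −98.5.

Quantity traded falls by 98.5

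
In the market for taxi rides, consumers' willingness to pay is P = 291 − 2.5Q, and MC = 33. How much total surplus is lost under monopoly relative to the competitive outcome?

DWL = 3328.2

Competitive firms price at marginal cost: P = 33, giving Q = 103.2.
Monopoly sets MR = MC: 291 − 5Q = 33 ⇒ Q = 51.6, P = 291 − 2.5·51.6 = 162.
DWL is the triangle between Q = 51.6 and Q = 103.2: ½·(103.2 − 51.6)·(162 − 33) = 3328.2.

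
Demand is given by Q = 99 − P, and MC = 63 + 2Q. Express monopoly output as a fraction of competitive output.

Q_m/Q_c = 0.75

Inverting demand: P = 99 − Q.
Monopoly sets MR = MC: 99 − 2Q = 63 + 2Q ⇒ Q = 9, P = 99 − 9 = 90.
Competitive equilibrium sets price equal to marginal cost: 99 − Q = 63 + 2Q, so Q = 12 and P = 87.
Ratio Q_m/Q_c = 9/12 = 0.75.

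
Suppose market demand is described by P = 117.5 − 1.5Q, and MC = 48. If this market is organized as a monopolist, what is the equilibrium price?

P = 82.75

The monopolist equates marginal revenue to marginal cost: 117.5 − 3Q = 48, so Q = 139/6. From demand, P = 82.75.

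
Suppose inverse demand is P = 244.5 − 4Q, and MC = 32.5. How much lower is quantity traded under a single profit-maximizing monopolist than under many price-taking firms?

Quantity traded falls by 26.5

Under competition P = MC = 32.5, so Q = (244.5 − 32.5)/4 = 53.
The monopolist equates marginal revenue to marginal cost: 244.5 − 8Q = 32.5, so Q = 26.5. From demand, P = 138.5.
Change in quantity traded: 26.5 − 53 = −26.5.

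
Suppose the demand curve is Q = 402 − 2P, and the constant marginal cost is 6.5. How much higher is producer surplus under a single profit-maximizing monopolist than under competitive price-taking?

Inverting demand: P = 201 − 0.5Q.
Perfect competition: P = MC = 6.5, so 201 − 0.5Q = 6.5 and Q = 389.
PS = (6.5 − 6.5)·389 = 0.
Monopoly sets MR = MC: 201 − Q = 6.5 ⇒ Q = 194.5, P = 201 − 0.5·194.5 = 103.75.
PS = (103.75 − 6.5)·194.5 = 18915.125.
Change in producer surplus: 18915.125 − 0 = 18915.125.

PS rises by 18915.125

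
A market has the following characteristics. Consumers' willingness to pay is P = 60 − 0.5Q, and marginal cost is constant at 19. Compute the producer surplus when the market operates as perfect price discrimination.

PS = 1681

With perfect price discrimination, output is the efficient level Q = 82 (where demand meets MC), but every buyer pays their willingness to pay: CS = 0 and PS = total surplus.
PS = ½·(60 − 19)·82 = 1681.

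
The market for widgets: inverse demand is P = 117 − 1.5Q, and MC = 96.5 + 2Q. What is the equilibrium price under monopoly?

P = 110.85

The monopolist equates marginal revenue to marginal cost: 117 − 3Q = 96.5 + 2Q, so Q = 4.1. From demand, P = 110.85.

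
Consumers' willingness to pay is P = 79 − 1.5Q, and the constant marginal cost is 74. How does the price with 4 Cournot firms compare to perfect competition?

Cournot: P = 75; Competition: P = 74

With 4 symmetric Cournot firms, each firm's FOC gives 79 − 7.5q = 74, so q = 2/3, Q = 4·2/3 = 8/3, and P = 75.
Perfect competition: P = MC = 74, so 79 − 1.5Q = 74 and Q = 10/3.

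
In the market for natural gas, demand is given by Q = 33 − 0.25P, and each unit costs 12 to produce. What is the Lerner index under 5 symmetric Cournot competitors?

Lerner index = 0.625

Inverting demand: P = 132 − 4Q.
In a 5-firm Cournot equilibrium, symmetry and the first-order condition give q = (132 − 12)/(24) = 5. So Q = 25 and P = 32.
Lerner index = (P − MC)/P = (32 − 12)/32 = 0.625.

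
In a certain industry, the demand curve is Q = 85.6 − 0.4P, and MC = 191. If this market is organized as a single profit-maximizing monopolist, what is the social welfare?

Inverting demand: P = 214 − 2.5Q.
A monopolist chooses Q where MR = MC. MR = 214 − 5Q; setting this equal to 191 gives Q = 4.6 and P = 202.5.
CS = ½·(214 − 202.5)·4.6 = 26.45; PS = (202.5 − 191)·4.6 = 52.9; TS = 79.35.

TS = 79.35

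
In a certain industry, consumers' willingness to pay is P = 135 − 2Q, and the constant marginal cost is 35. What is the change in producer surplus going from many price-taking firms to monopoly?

PS rises by 1250

Perfect competition: P = MC = 35, so 135 − 2Q = 35 and Q = 50.
PS = (35 − 35)·50 = 0.
The monopolist equates marginal revenue to marginal cost: 135 − 4Q = 35, so Q = 25. From demand, P = 85.
PS = (85 − 35)·25 = 1250.
Change in producer surplus: 1250 − 0 = 1250.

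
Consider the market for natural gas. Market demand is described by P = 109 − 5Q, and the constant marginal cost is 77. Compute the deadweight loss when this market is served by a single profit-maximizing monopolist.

Under competition P = MC = 77, so Q = (109 − 77)/5 = 6.4.
The monopolist equates marginal revenue to marginal cost: 109 − 10Q = 77, so Q = 3.2. From demand, P = 93.
DWL is the triangle between Q = 3.2 and Q = 6.4: ½·(6.4 − 3.2)·(93 − 77) = 25.6.

DWL = 25.6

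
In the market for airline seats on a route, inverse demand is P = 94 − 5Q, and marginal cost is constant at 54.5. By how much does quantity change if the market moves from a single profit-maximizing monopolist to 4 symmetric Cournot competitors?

The monopolist equates marginal revenue to marginal cost: 94 − 10Q = 54.5, so Q = 3.95. From demand, P = 74.25.
With 4 symmetric Cournot firms, each firm's FOC gives 94 − 25q = 54.5, so q = 1.58, Q = 4·1.58 = 6.32, and P = 62.4.
Change in quantity: 6.32 − 3.95 = 2.37.

Quantity rises by 2.37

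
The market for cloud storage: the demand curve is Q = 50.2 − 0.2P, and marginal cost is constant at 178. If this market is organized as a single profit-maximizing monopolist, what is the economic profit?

Profit = 266.45

Inverting demand: P = 251 − 5Q.
The monopolist equates marginal revenue to marginal cost: 251 − 10Q = 178, so Q = 7.3. From demand, P = 214.5.
Profit = (214.5 − 178)·7.3 = 266.45.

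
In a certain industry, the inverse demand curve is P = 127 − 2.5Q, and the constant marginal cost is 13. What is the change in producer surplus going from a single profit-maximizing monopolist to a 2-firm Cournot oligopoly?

Producer surplus falls by 144.4

A monopolist chooses Q where MR = MC. MR = 127 − 5Q; setting this equal to 13 gives Q = 22.8 and P = 70.
PS = (70 − 13)·22.8 = 1299.6.
In a 2-firm Cournot equilibrium, symmetry and the first-order condition give q = (127 − 13)/(7.5) = 15.2. So Q = 30.4 and P = 51.
PS = (51 − 13)·30.4 = 1155.2.
Change in producer surplus: 1155.2 − 1299.6 = −144.4.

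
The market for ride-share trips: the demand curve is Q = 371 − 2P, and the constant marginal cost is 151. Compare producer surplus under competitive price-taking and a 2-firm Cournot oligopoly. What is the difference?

Inverting demand: P = 185.5 − 0.5Q.
Competitive firms price at marginal cost: P = 151, giving Q = 69.
PS = (151 − 151)·69 = 0.
Cournot with 2 identical firms: the symmetric best-response condition is 185.5 − 1.5q = 151. Each firm produces q = 23, total output Q = 46, price P = 162.5.
PS = (162.5 − 151)·46 = 529.
Change in producer surplus: 529 − 0 = 529.

PS rises by 529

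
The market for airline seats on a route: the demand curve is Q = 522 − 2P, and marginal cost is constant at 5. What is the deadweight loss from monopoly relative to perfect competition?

DWL = 16384

Inverting demand: P = 261 − 0.5Q.
Under competition P = MC = 5, so Q = (261 − 5)/0.5 = 512.
Monopoly sets MR = MC: 261 − Q = 5 ⇒ Q = 256, P = 261 − 0.5·256 = 133.
DWL is the triangle between Q = 256 and Q = 512: ½·(512 − 256)·(133 − 5) = 16384.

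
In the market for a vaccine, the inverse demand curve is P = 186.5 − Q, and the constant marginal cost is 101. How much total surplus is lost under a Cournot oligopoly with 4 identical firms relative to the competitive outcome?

DWL = 146.205

Under competition P = MC = 101, so Q = (186.5 − 101)/1 = 85.5.
Cournot with 4 identical firms: the symmetric best-response condition is 186.5 − 5q = 101. Each firm produces q = 17.1, total output Q = 68.4, price P = 118.1.
DWL is the triangle between Q = 68.4 and Q = 85.5: ½·(85.5 − 68.4)·(118.1 − 101) = 146.205.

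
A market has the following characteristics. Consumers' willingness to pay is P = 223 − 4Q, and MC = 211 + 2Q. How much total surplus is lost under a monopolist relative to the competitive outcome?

Under competition P = MC: 223 − 4Q = 211 + 2Q ⇒ Q = 2, P = 215.
The monopolist equates marginal revenue to marginal cost: 223 − 8Q = 211 + 2Q, so Q = 1.2. From demand, P = 218.2.
CS = ½·(223 − 215)·2 = 8; PS = (215·2 − 211·2 − ½·2·2²) = 4; TS = 12.
CS = ½·(223 − 218.2)·1.2 = 2.88; PS = (218.2·1.2 − 211·1.2 − ½·2·1.2²) = 7.2; TS = 10.08.
DWL = 12 − 10.08 = 1.92.

DWL = 1.92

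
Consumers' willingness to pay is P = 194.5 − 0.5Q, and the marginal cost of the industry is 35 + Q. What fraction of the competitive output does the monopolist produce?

Q_m/Q_c = 0.75

Monopoly sets MR = MC: 194.5 − Q = 35 + Q ⇒ Q = 79.75, P = 194.5 − 0.5·79.75 = 154.625.
Competitive equilibrium sets price equal to marginal cost: 194.5 − 0.5Q = 35 + Q, so Q = 319/3 and P = 424/3.
Ratio Q_m/Q_c = 79.75/(319/3) = 0.75.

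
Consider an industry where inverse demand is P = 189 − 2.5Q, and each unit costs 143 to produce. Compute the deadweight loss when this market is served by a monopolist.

Competitive firms price at marginal cost: P = 143, giving Q = 18.4.
A monopolist chooses Q where MR = MC. MR = 189 − 5Q; setting this equal to 143 gives Q = 9.2 and P = 166.
DWL is the triangle between Q = 9.2 and Q = 18.4: ½·(18.4 − 9.2)·(166 − 143) = 105.8.

DWL = 105.8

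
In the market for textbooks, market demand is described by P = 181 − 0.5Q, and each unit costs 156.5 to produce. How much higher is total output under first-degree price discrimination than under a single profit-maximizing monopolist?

Total output rises by 24.5

A monopolist chooses Q where MR = MC. MR = 181 − Q; setting this equal to 156.5 gives Q = 24.5 and P = 168.75.
Under first-degree price discrimination the firm charges each unit its demand price and produces up to where P = MC, i.e. Q = 49. Consumer surplus is zero; producer surplus equals total surplus.
Change in total output: 49 − 24.5 = 24.5.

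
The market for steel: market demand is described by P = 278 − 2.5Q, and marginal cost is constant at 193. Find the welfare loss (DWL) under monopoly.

DWL = 361.25

Perfect competition: P = MC = 193, so 278 − 2.5Q = 193 and Q = 34.
The monopolist equates marginal revenue to marginal cost: 278 − 5Q = 193, so Q = 17. From demand, P = 235.5.
DWL is the triangle between Q = 17 and Q = 34: ½·(34 − 17)·(235.5 − 193) = 361.25.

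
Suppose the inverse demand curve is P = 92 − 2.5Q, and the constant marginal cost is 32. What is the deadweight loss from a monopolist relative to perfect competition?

Perfect competition: P = MC = 32, so 92 − 2.5Q = 32 and Q = 24.
Monopoly sets MR = MC: 92 − 5Q = 32 ⇒ Q = 12, P = 92 − 2.5·12 = 62.
DWL is the triangle between Q = 12 and Q = 24: ½·(24 − 12)·(62 − 32) = 180.

DWL = 180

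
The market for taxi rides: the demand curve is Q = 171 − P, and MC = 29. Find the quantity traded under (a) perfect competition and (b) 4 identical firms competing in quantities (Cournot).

Competition: Q = 142; Cournot: Q = 113.6

Inverting demand: P = 171 − Q.
Perfect competition: P = MC = 29, so 171 − Q = 29 and Q = 142.
In a 4-firm Cournot equilibrium, symmetry and the first-order condition give q = (171 − 29)/(5) = 28.4. So Q = 113.6 and P = 57.4.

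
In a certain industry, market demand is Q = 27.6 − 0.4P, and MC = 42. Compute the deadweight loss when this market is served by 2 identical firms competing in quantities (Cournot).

Inverting demand: P = 69 − 2.5Q.
Competitive firms price at marginal cost: P = 42, giving Q = 10.8.
With 2 symmetric Cournot firms, each firm's FOC gives 69 − 7.5q = 42, so q = 3.6, Q = 2·3.6 = 7.2, and P = 51.
DWL is the triangle between Q = 7.2 and Q = 10.8: ½·(10.8 − 7.2)·(51 − 42) = 16.2.

DWL = 16.2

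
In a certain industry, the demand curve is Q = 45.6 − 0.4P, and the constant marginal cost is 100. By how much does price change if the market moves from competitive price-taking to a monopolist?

Inverting demand: P = 114 − 2.5Q.
Perfect competition: P = MC = 100, so 114 − 2.5Q = 100 and Q = 5.6.
A monopolist chooses Q where MR = MC. MR = 114 − 5Q; setting this equal to 100 gives Q = 2.8 and P = 107.
Change in price: 107 − 100 = 7.

Price rises by 7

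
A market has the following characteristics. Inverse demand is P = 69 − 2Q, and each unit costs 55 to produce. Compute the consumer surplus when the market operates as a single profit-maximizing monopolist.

CS = 12.25

A monopolist chooses Q where MR = MC. MR = 69 − 4Q; setting this equal to 55 gives Q = 3.5 and P = 62.
CS = ½·(69 − 62)·3.5 = 12.25.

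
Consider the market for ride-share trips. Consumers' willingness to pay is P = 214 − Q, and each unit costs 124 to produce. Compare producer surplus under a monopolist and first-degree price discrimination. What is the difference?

The monopolist equates marginal revenue to marginal cost: 214 − 2Q = 124, so Q = 45. From demand, P = 169.
PS = (169 − 124)·45 = 2025.
A perfectly discriminating monopolist sells every unit with P(Q) ≥ MC(Q), so output equals the competitive quantity Q = 90. Each buyer pays their reservation price, so CS = 0 and the firm captures all surplus.
PS = ½·(214 − 124)·90 = 4050.
Change in producer surplus: 4050 − 2025 = 2025.

PS rises by 2025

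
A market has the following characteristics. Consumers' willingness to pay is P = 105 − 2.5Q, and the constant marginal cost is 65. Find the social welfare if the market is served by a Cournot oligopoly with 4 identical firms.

TS = 307.2

Cournot with 4 identical firms: the symmetric best-response condition is 105 − 12.5q = 65. Each firm produces q = 3.2, total output Q = 12.8, price P = 73.
CS = ½·(105 − 73)·12.8 = 204.8; PS = (73 − 65)·12.8 = 102.4; TS = 307.2.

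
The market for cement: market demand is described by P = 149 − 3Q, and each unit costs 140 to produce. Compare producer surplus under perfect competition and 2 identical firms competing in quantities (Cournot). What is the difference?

Under competition P = MC = 140, so Q = (149 − 140)/3 = 3.
PS = (140 − 140)·3 = 0.
With 2 symmetric Cournot firms, each firm's FOC gives 149 − 9q = 140, so q = 1, Q = 2·1 = 2, and P = 143.
PS = (143 − 140)·2 = 6.
Change in producer surplus: 6 − 0 = 6.

Producer surplus rises by 6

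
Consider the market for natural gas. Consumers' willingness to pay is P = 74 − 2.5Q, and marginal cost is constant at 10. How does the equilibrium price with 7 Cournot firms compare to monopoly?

Cournot: P = 18; Monopoly: P = 42

In a 7-firm Cournot equilibrium, symmetry and the first-order condition give q = (74 − 10)/(20) = 3.2. So Q = 22.4 and P = 18.
The monopolist equates marginal revenue to marginal cost: 74 − 5Q = 10, so Q = 12.8. From demand, P = 42.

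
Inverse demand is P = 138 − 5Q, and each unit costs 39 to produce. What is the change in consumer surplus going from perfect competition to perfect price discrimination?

Consumer surplus falls by 980.1

Competitive firms price at marginal cost: P = 39, giving Q = 19.8.
CS = ½·(138 − 39)·19.8 = 980.1.
Under first-degree price discrimination the firm charges each unit its demand price and produces up to where P = MC, i.e. Q = 19.8. Consumer surplus is zero; producer surplus equals total surplus.
CS = 0.
Change in consumer surplus: 0 − 980.1 = −980.1.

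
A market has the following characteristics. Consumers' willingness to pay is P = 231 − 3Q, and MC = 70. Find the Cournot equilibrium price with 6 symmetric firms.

P = 93

With 6 symmetric Cournot firms, each firm's FOC gives 231 − 21q = 70, so q = 23/3, Q = 6·23/3 = 46, and P = 93.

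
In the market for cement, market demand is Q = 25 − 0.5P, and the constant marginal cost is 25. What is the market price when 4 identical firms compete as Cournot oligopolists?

P = 30

Inverting demand: P = 50 − 2Q.
In a 4-firm Cournot equilibrium, symmetry and the first-order condition give q = (50 − 25)/(10) = 2.5. So Q = 10 and P = 30.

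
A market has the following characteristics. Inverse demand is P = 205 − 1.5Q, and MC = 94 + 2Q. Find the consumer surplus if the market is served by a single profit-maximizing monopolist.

CS = 369.63

Monopoly sets MR = MC: 205 − 3Q = 94 + 2Q ⇒ Q = 22.2, P = 205 − 1.5·22.2 = 171.7.
CS = ½·(205 − 171.7)·22.2 = 369.63.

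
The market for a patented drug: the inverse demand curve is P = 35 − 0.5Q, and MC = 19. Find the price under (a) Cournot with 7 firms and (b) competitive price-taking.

In a 7-firm Cournot equilibrium, symmetry and the first-order condition give q = (35 − 19)/(4) = 4. So Q = 28 and P = 21.
Under competition P = MC = 19, so Q = (35 − 19)/0.5 = 32.

Cournot: P = 21; Competition: P = 19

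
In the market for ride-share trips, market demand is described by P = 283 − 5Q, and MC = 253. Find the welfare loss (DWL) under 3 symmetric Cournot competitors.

DWL = 5.625

Under competition P = MC = 253, so Q = (283 − 253)/5 = 6.
Cournot with 3 identical firms: the symmetric best-response condition is 283 − 20q = 253. Each firm produces q = 1.5, total output Q = 4.5, price P = 260.5.
DWL is the triangle between Q = 4.5 and Q = 6: ½·(6 − 4.5)·(260.5 − 253) = 5.625.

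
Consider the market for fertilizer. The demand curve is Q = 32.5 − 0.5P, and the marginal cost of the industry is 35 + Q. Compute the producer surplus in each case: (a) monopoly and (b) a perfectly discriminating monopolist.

Monopoly: PS = 90; Perfect PD: PS = 150

Inverting demand: P = 65 − 2Q.
The monopolist equates marginal revenue to marginal cost: 65 − 4Q = 35 + Q, so Q = 6. From demand, P = 53.
PS = P·Q − VC(Q) = 53·6 − (35·6 + ½·1·6²) = 90.
With perfect price discrimination, output is the efficient level Q = 10 (where demand meets MC), but every buyer pays their willingness to pay: CS = 0 and PS = total surplus.
PS = ½·(65 − 35)·10 = 150.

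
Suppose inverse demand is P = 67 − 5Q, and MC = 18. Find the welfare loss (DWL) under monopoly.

Perfect competition: P = MC = 18, so 67 − 5Q = 18 and Q = 9.8.
Monopoly sets MR = MC: 67 − 10Q = 18 ⇒ Q = 4.9, P = 67 − 5·4.9 = 42.5.
DWL is the triangle between Q = 4.9 and Q = 9.8: ½·(9.8 − 4.9)·(42.5 − 18) = 60.025.

DWL = 60.025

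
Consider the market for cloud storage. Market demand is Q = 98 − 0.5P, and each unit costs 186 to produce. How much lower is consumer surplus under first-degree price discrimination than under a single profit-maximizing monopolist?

CS falls by 6.25

Inverting demand: P = 196 − 2Q.
The monopolist equates marginal revenue to marginal cost: 196 − 4Q = 186, so Q = 2.5. From demand, P = 191.
CS = ½·(196 − 191)·2.5 = 6.25.
With perfect price discrimination, output is the efficient level Q = 5 (where demand meets MC), but every buyer pays their willingness to pay: CS = 0 and PS = total surplus.
CS = 0.
Change in consumer surplus: 0 − 6.25 = −6.25.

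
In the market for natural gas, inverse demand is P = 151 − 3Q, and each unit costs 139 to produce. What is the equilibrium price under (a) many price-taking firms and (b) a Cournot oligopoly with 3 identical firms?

Perfect competition: P = MC = 139, so 151 − 3Q = 139 and Q = 4.
Cournot with 3 identical firms: the symmetric best-response condition is 151 − 12q = 139. Each firm produces q = 1, total output Q = 3, price P = 142.

Competition: P = 139; Cournot: P = 142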